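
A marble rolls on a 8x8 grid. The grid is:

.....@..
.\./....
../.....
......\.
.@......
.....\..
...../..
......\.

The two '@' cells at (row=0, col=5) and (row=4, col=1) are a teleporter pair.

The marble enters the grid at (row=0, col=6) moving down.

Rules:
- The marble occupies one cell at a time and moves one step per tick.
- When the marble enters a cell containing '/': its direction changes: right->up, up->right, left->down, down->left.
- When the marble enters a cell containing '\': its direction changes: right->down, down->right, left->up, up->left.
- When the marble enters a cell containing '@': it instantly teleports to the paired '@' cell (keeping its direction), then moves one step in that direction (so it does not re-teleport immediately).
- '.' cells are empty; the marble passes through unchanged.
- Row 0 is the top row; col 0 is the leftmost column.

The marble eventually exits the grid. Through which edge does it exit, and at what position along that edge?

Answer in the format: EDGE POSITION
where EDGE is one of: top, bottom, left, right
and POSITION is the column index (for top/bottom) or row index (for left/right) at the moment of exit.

Answer: right 3

Derivation:
Step 1: enter (0,6), '.' pass, move down to (1,6)
Step 2: enter (1,6), '.' pass, move down to (2,6)
Step 3: enter (2,6), '.' pass, move down to (3,6)
Step 4: enter (3,6), '\' deflects down->right, move right to (3,7)
Step 5: enter (3,7), '.' pass, move right to (3,8)
Step 6: at (3,8) — EXIT via right edge, pos 3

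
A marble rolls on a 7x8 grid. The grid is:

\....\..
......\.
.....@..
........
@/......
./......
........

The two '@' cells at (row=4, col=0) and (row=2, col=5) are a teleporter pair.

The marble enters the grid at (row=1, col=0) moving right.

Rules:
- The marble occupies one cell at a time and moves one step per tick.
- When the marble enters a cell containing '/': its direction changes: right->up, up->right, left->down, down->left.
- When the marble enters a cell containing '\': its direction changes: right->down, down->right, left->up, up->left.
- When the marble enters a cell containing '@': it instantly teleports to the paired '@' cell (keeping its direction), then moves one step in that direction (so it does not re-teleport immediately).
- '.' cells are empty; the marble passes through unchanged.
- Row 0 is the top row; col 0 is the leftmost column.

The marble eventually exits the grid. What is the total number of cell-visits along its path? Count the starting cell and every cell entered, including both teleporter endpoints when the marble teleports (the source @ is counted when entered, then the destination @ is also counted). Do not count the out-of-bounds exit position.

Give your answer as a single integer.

Answer: 12

Derivation:
Step 1: enter (1,0), '.' pass, move right to (1,1)
Step 2: enter (1,1), '.' pass, move right to (1,2)
Step 3: enter (1,2), '.' pass, move right to (1,3)
Step 4: enter (1,3), '.' pass, move right to (1,4)
Step 5: enter (1,4), '.' pass, move right to (1,5)
Step 6: enter (1,5), '.' pass, move right to (1,6)
Step 7: enter (1,6), '\' deflects right->down, move down to (2,6)
Step 8: enter (2,6), '.' pass, move down to (3,6)
Step 9: enter (3,6), '.' pass, move down to (4,6)
Step 10: enter (4,6), '.' pass, move down to (5,6)
Step 11: enter (5,6), '.' pass, move down to (6,6)
Step 12: enter (6,6), '.' pass, move down to (7,6)
Step 13: at (7,6) — EXIT via bottom edge, pos 6
Path length (cell visits): 12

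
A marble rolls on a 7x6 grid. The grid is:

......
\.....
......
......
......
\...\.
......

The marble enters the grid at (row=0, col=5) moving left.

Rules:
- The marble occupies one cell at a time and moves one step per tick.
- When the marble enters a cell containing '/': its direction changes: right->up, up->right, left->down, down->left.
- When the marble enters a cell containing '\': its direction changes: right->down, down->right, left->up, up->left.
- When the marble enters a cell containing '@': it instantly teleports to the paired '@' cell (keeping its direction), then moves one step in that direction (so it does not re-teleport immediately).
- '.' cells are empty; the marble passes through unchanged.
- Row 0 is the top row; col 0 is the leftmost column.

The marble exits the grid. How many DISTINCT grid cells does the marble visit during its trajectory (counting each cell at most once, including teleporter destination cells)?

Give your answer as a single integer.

Step 1: enter (0,5), '.' pass, move left to (0,4)
Step 2: enter (0,4), '.' pass, move left to (0,3)
Step 3: enter (0,3), '.' pass, move left to (0,2)
Step 4: enter (0,2), '.' pass, move left to (0,1)
Step 5: enter (0,1), '.' pass, move left to (0,0)
Step 6: enter (0,0), '.' pass, move left to (0,-1)
Step 7: at (0,-1) — EXIT via left edge, pos 0
Distinct cells visited: 6 (path length 6)

Answer: 6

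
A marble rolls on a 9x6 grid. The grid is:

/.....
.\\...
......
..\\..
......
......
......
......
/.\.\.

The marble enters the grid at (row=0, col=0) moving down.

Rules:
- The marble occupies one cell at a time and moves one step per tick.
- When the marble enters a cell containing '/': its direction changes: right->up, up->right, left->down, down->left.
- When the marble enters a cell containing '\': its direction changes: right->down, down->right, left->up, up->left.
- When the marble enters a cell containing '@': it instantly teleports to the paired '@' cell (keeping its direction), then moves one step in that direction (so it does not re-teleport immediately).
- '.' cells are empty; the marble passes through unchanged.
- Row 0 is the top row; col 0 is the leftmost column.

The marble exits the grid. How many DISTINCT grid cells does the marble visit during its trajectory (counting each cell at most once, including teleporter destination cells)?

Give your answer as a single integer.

Step 1: enter (0,0), '/' deflects down->left, move left to (0,-1)
Step 2: at (0,-1) — EXIT via left edge, pos 0
Distinct cells visited: 1 (path length 1)

Answer: 1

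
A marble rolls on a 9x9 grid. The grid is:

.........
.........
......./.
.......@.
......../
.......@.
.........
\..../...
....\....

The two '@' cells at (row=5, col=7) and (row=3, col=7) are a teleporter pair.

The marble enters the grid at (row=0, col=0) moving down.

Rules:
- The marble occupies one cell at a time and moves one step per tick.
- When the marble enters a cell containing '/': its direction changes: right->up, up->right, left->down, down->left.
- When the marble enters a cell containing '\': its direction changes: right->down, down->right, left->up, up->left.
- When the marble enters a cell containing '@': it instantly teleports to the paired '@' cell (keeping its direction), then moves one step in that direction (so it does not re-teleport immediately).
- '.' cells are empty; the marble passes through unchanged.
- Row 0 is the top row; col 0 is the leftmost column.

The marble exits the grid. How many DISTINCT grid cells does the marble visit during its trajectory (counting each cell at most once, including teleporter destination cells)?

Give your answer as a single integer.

Step 1: enter (0,0), '.' pass, move down to (1,0)
Step 2: enter (1,0), '.' pass, move down to (2,0)
Step 3: enter (2,0), '.' pass, move down to (3,0)
Step 4: enter (3,0), '.' pass, move down to (4,0)
Step 5: enter (4,0), '.' pass, move down to (5,0)
Step 6: enter (5,0), '.' pass, move down to (6,0)
Step 7: enter (6,0), '.' pass, move down to (7,0)
Step 8: enter (7,0), '\' deflects down->right, move right to (7,1)
Step 9: enter (7,1), '.' pass, move right to (7,2)
Step 10: enter (7,2), '.' pass, move right to (7,3)
Step 11: enter (7,3), '.' pass, move right to (7,4)
Step 12: enter (7,4), '.' pass, move right to (7,5)
Step 13: enter (7,5), '/' deflects right->up, move up to (6,5)
Step 14: enter (6,5), '.' pass, move up to (5,5)
Step 15: enter (5,5), '.' pass, move up to (4,5)
Step 16: enter (4,5), '.' pass, move up to (3,5)
Step 17: enter (3,5), '.' pass, move up to (2,5)
Step 18: enter (2,5), '.' pass, move up to (1,5)
Step 19: enter (1,5), '.' pass, move up to (0,5)
Step 20: enter (0,5), '.' pass, move up to (-1,5)
Step 21: at (-1,5) — EXIT via top edge, pos 5
Distinct cells visited: 20 (path length 20)

Answer: 20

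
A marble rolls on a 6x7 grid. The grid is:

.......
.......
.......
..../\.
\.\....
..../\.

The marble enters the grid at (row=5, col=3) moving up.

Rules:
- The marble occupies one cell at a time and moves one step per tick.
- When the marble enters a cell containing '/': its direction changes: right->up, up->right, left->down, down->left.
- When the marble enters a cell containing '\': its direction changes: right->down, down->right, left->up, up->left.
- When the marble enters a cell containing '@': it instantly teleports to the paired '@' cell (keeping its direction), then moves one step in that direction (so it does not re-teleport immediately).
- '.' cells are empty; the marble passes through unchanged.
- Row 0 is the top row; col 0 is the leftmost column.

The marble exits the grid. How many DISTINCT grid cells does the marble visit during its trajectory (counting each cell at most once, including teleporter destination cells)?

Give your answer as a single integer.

Step 1: enter (5,3), '.' pass, move up to (4,3)
Step 2: enter (4,3), '.' pass, move up to (3,3)
Step 3: enter (3,3), '.' pass, move up to (2,3)
Step 4: enter (2,3), '.' pass, move up to (1,3)
Step 5: enter (1,3), '.' pass, move up to (0,3)
Step 6: enter (0,3), '.' pass, move up to (-1,3)
Step 7: at (-1,3) — EXIT via top edge, pos 3
Distinct cells visited: 6 (path length 6)

Answer: 6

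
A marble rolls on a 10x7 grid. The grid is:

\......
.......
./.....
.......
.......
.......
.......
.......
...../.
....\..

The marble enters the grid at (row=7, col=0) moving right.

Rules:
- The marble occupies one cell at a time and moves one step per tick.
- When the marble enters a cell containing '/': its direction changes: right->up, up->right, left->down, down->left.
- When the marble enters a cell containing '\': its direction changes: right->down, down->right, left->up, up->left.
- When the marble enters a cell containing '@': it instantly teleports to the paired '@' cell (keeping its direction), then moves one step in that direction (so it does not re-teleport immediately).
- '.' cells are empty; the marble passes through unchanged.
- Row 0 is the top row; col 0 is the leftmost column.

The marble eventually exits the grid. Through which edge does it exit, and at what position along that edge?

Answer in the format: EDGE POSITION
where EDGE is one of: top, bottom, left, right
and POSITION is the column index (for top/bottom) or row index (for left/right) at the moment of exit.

Answer: right 7

Derivation:
Step 1: enter (7,0), '.' pass, move right to (7,1)
Step 2: enter (7,1), '.' pass, move right to (7,2)
Step 3: enter (7,2), '.' pass, move right to (7,3)
Step 4: enter (7,3), '.' pass, move right to (7,4)
Step 5: enter (7,4), '.' pass, move right to (7,5)
Step 6: enter (7,5), '.' pass, move right to (7,6)
Step 7: enter (7,6), '.' pass, move right to (7,7)
Step 8: at (7,7) — EXIT via right edge, pos 7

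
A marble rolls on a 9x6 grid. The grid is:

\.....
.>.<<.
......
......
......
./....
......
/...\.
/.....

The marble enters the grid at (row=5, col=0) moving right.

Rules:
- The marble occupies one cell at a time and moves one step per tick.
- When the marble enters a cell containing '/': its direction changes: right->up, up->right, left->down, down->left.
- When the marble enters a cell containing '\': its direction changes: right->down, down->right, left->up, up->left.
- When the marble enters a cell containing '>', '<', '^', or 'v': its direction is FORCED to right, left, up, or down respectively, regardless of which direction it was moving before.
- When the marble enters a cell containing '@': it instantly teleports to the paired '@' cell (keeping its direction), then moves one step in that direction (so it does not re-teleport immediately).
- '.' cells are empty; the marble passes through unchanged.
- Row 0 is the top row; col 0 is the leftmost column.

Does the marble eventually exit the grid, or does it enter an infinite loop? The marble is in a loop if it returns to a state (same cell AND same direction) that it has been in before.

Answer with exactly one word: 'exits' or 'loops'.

Step 1: enter (5,0), '.' pass, move right to (5,1)
Step 2: enter (5,1), '/' deflects right->up, move up to (4,1)
Step 3: enter (4,1), '.' pass, move up to (3,1)
Step 4: enter (3,1), '.' pass, move up to (2,1)
Step 5: enter (2,1), '.' pass, move up to (1,1)
Step 6: enter (1,1), '>' forces up->right, move right to (1,2)
Step 7: enter (1,2), '.' pass, move right to (1,3)
Step 8: enter (1,3), '<' forces right->left, move left to (1,2)
Step 9: enter (1,2), '.' pass, move left to (1,1)
Step 10: enter (1,1), '>' forces left->right, move right to (1,2)
Step 11: at (1,2) dir=right — LOOP DETECTED (seen before)

Answer: loops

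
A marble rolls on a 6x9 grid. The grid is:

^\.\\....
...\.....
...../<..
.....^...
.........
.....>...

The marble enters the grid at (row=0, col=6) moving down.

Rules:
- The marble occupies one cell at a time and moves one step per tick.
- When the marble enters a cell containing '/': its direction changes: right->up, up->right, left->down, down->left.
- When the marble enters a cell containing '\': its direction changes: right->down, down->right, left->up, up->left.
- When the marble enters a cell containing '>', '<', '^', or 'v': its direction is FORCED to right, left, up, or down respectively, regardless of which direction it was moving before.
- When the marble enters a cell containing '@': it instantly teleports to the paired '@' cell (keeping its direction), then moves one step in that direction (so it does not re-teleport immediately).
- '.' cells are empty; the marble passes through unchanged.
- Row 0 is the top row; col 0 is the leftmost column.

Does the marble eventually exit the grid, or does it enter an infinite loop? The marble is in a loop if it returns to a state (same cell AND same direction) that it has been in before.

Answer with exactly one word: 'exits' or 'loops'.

Answer: loops

Derivation:
Step 1: enter (0,6), '.' pass, move down to (1,6)
Step 2: enter (1,6), '.' pass, move down to (2,6)
Step 3: enter (2,6), '<' forces down->left, move left to (2,5)
Step 4: enter (2,5), '/' deflects left->down, move down to (3,5)
Step 5: enter (3,5), '^' forces down->up, move up to (2,5)
Step 6: enter (2,5), '/' deflects up->right, move right to (2,6)
Step 7: enter (2,6), '<' forces right->left, move left to (2,5)
Step 8: at (2,5) dir=left — LOOP DETECTED (seen before)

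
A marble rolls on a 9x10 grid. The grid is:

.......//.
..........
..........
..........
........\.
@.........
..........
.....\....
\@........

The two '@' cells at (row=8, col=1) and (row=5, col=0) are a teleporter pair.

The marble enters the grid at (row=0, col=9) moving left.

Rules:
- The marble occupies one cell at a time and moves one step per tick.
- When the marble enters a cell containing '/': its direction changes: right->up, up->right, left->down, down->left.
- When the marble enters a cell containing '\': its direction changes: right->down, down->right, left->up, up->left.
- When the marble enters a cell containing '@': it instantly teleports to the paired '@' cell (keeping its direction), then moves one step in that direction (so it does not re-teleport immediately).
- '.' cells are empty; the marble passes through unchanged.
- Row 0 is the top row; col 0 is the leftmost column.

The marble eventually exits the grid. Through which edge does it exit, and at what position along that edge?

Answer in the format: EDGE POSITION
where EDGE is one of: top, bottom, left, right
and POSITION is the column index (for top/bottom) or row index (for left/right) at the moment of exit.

Answer: right 4

Derivation:
Step 1: enter (0,9), '.' pass, move left to (0,8)
Step 2: enter (0,8), '/' deflects left->down, move down to (1,8)
Step 3: enter (1,8), '.' pass, move down to (2,8)
Step 4: enter (2,8), '.' pass, move down to (3,8)
Step 5: enter (3,8), '.' pass, move down to (4,8)
Step 6: enter (4,8), '\' deflects down->right, move right to (4,9)
Step 7: enter (4,9), '.' pass, move right to (4,10)
Step 8: at (4,10) — EXIT via right edge, pos 4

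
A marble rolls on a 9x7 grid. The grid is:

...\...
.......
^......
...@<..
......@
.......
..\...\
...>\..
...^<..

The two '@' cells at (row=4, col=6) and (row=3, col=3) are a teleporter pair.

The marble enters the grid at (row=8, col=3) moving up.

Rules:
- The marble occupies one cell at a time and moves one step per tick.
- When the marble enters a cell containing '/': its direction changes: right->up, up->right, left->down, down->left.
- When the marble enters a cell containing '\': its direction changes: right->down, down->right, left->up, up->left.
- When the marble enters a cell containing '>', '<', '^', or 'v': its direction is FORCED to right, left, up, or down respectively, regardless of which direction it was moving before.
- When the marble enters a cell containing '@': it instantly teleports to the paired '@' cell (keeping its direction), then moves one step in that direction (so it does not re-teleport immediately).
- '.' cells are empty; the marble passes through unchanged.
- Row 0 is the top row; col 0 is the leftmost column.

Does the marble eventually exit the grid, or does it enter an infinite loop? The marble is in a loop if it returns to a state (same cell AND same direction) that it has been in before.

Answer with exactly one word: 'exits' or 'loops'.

Answer: loops

Derivation:
Step 1: enter (8,3), '^' forces up->up, move up to (7,3)
Step 2: enter (7,3), '>' forces up->right, move right to (7,4)
Step 3: enter (7,4), '\' deflects right->down, move down to (8,4)
Step 4: enter (8,4), '<' forces down->left, move left to (8,3)
Step 5: enter (8,3), '^' forces left->up, move up to (7,3)
Step 6: at (7,3) dir=up — LOOP DETECTED (seen before)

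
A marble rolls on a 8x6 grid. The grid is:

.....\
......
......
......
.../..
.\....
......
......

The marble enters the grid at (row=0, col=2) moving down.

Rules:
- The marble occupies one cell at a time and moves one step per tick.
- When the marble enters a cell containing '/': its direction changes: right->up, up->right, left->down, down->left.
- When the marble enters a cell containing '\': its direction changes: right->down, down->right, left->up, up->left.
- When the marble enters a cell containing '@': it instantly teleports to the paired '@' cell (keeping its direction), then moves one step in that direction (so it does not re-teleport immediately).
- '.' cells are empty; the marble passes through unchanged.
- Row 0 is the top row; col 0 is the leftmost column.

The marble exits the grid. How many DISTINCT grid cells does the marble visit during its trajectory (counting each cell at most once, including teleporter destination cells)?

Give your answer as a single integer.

Step 1: enter (0,2), '.' pass, move down to (1,2)
Step 2: enter (1,2), '.' pass, move down to (2,2)
Step 3: enter (2,2), '.' pass, move down to (3,2)
Step 4: enter (3,2), '.' pass, move down to (4,2)
Step 5: enter (4,2), '.' pass, move down to (5,2)
Step 6: enter (5,2), '.' pass, move down to (6,2)
Step 7: enter (6,2), '.' pass, move down to (7,2)
Step 8: enter (7,2), '.' pass, move down to (8,2)
Step 9: at (8,2) — EXIT via bottom edge, pos 2
Distinct cells visited: 8 (path length 8)

Answer: 8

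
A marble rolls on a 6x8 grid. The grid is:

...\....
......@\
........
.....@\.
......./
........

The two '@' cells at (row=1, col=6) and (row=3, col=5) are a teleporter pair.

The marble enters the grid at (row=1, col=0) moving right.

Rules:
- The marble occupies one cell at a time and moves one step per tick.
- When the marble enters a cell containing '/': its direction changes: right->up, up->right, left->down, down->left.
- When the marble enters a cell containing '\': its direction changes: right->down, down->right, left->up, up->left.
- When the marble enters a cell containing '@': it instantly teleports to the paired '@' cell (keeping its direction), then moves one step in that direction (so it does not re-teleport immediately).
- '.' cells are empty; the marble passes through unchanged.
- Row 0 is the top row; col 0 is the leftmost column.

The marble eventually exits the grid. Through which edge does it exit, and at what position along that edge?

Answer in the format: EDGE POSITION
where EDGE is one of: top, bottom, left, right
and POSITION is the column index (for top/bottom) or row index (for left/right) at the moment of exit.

Step 1: enter (1,0), '.' pass, move right to (1,1)
Step 2: enter (1,1), '.' pass, move right to (1,2)
Step 3: enter (1,2), '.' pass, move right to (1,3)
Step 4: enter (1,3), '.' pass, move right to (1,4)
Step 5: enter (1,4), '.' pass, move right to (1,5)
Step 6: enter (1,5), '.' pass, move right to (1,6)
Step 7: enter (1,6), '@' teleport (1,6)->(3,5), also enter (3,5), move right to (3,6)
Step 8: enter (3,6), '\' deflects right->down, move down to (4,6)
Step 9: enter (4,6), '.' pass, move down to (5,6)
Step 10: enter (5,6), '.' pass, move down to (6,6)
Step 11: at (6,6) — EXIT via bottom edge, pos 6

Answer: bottom 6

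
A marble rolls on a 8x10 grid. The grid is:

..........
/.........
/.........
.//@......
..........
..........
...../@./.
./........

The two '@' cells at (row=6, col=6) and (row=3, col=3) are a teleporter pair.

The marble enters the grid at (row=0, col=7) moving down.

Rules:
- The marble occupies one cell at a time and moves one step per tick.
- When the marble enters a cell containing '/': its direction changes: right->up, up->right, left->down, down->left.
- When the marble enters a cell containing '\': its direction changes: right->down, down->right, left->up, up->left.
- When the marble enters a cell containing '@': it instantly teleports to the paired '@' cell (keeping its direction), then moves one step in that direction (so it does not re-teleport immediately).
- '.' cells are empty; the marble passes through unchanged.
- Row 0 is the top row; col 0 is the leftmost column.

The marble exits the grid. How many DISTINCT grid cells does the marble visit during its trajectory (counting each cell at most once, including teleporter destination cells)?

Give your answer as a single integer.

Step 1: enter (0,7), '.' pass, move down to (1,7)
Step 2: enter (1,7), '.' pass, move down to (2,7)
Step 3: enter (2,7), '.' pass, move down to (3,7)
Step 4: enter (3,7), '.' pass, move down to (4,7)
Step 5: enter (4,7), '.' pass, move down to (5,7)
Step 6: enter (5,7), '.' pass, move down to (6,7)
Step 7: enter (6,7), '.' pass, move down to (7,7)
Step 8: enter (7,7), '.' pass, move down to (8,7)
Step 9: at (8,7) — EXIT via bottom edge, pos 7
Distinct cells visited: 8 (path length 8)

Answer: 8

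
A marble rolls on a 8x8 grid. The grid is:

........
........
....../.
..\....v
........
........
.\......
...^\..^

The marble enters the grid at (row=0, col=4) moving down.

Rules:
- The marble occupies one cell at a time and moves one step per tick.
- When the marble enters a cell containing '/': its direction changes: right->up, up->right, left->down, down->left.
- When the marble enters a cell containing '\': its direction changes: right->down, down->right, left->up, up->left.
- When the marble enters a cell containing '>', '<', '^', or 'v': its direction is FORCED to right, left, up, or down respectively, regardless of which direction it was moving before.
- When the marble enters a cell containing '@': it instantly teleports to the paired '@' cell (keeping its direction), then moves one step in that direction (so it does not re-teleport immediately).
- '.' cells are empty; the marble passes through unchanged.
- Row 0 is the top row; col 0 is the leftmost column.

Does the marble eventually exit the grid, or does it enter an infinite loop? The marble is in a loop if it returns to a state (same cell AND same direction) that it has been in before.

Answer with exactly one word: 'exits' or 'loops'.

Answer: loops

Derivation:
Step 1: enter (0,4), '.' pass, move down to (1,4)
Step 2: enter (1,4), '.' pass, move down to (2,4)
Step 3: enter (2,4), '.' pass, move down to (3,4)
Step 4: enter (3,4), '.' pass, move down to (4,4)
Step 5: enter (4,4), '.' pass, move down to (5,4)
Step 6: enter (5,4), '.' pass, move down to (6,4)
Step 7: enter (6,4), '.' pass, move down to (7,4)
Step 8: enter (7,4), '\' deflects down->right, move right to (7,5)
Step 9: enter (7,5), '.' pass, move right to (7,6)
Step 10: enter (7,6), '.' pass, move right to (7,7)
Step 11: enter (7,7), '^' forces right->up, move up to (6,7)
Step 12: enter (6,7), '.' pass, move up to (5,7)
Step 13: enter (5,7), '.' pass, move up to (4,7)
Step 14: enter (4,7), '.' pass, move up to (3,7)
Step 15: enter (3,7), 'v' forces up->down, move down to (4,7)
Step 16: enter (4,7), '.' pass, move down to (5,7)
Step 17: enter (5,7), '.' pass, move down to (6,7)
Step 18: enter (6,7), '.' pass, move down to (7,7)
Step 19: enter (7,7), '^' forces down->up, move up to (6,7)
Step 20: at (6,7) dir=up — LOOP DETECTED (seen before)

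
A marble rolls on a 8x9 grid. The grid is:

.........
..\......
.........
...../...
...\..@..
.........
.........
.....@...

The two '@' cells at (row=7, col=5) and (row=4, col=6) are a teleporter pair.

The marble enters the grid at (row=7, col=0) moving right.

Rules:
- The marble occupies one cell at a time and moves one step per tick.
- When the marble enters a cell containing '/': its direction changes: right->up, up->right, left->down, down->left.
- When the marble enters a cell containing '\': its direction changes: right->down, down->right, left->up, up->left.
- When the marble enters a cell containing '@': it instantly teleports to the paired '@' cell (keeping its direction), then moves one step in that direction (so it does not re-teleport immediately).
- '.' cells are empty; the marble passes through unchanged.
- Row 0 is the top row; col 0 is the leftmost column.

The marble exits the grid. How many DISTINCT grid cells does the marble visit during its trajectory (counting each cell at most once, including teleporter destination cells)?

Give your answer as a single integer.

Answer: 9

Derivation:
Step 1: enter (7,0), '.' pass, move right to (7,1)
Step 2: enter (7,1), '.' pass, move right to (7,2)
Step 3: enter (7,2), '.' pass, move right to (7,3)
Step 4: enter (7,3), '.' pass, move right to (7,4)
Step 5: enter (7,4), '.' pass, move right to (7,5)
Step 6: enter (7,5), '@' teleport (7,5)->(4,6), also enter (4,6), move right to (4,7)
Step 7: enter (4,7), '.' pass, move right to (4,8)
Step 8: enter (4,8), '.' pass, move right to (4,9)
Step 9: at (4,9) — EXIT via right edge, pos 4
Distinct cells visited: 9 (path length 9)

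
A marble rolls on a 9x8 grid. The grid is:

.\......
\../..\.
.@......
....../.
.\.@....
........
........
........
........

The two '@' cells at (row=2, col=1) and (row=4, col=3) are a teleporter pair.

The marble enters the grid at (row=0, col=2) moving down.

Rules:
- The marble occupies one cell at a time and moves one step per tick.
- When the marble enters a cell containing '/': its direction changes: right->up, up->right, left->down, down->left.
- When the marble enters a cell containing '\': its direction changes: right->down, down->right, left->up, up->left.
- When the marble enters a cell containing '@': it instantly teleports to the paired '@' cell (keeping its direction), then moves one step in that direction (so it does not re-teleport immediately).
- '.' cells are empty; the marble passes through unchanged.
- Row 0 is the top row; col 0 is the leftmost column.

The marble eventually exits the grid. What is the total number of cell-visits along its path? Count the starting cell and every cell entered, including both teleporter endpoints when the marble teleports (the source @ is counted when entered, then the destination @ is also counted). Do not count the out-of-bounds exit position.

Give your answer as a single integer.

Step 1: enter (0,2), '.' pass, move down to (1,2)
Step 2: enter (1,2), '.' pass, move down to (2,2)
Step 3: enter (2,2), '.' pass, move down to (3,2)
Step 4: enter (3,2), '.' pass, move down to (4,2)
Step 5: enter (4,2), '.' pass, move down to (5,2)
Step 6: enter (5,2), '.' pass, move down to (6,2)
Step 7: enter (6,2), '.' pass, move down to (7,2)
Step 8: enter (7,2), '.' pass, move down to (8,2)
Step 9: enter (8,2), '.' pass, move down to (9,2)
Step 10: at (9,2) — EXIT via bottom edge, pos 2
Path length (cell visits): 9

Answer: 9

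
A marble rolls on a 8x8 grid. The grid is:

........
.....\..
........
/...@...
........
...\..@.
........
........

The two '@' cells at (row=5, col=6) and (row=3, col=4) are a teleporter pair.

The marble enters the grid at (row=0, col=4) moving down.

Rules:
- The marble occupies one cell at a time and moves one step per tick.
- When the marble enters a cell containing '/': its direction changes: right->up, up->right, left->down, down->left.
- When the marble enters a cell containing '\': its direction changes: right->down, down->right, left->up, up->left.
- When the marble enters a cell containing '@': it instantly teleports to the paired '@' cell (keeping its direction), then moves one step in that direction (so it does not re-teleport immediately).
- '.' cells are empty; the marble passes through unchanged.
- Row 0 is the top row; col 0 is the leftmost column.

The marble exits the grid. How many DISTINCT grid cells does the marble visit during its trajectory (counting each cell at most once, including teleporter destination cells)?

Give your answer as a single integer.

Step 1: enter (0,4), '.' pass, move down to (1,4)
Step 2: enter (1,4), '.' pass, move down to (2,4)
Step 3: enter (2,4), '.' pass, move down to (3,4)
Step 4: enter (3,4), '@' teleport (3,4)->(5,6), also enter (5,6), move down to (6,6)
Step 5: enter (6,6), '.' pass, move down to (7,6)
Step 6: enter (7,6), '.' pass, move down to (8,6)
Step 7: at (8,6) — EXIT via bottom edge, pos 6
Distinct cells visited: 7 (path length 7)

Answer: 7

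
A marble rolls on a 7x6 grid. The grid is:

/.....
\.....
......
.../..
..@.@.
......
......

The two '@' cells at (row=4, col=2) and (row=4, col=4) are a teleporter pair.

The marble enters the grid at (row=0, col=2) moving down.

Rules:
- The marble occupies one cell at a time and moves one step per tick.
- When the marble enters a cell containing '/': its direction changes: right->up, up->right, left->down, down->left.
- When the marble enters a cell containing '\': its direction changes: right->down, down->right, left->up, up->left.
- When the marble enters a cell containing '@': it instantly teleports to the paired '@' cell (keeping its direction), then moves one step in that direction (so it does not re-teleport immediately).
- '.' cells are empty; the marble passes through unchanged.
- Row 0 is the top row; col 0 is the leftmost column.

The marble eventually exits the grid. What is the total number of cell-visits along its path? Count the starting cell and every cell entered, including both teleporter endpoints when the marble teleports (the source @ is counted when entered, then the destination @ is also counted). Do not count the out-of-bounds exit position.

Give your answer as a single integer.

Answer: 8

Derivation:
Step 1: enter (0,2), '.' pass, move down to (1,2)
Step 2: enter (1,2), '.' pass, move down to (2,2)
Step 3: enter (2,2), '.' pass, move down to (3,2)
Step 4: enter (3,2), '.' pass, move down to (4,2)
Step 5: enter (4,2), '@' teleport (4,2)->(4,4), also enter (4,4), move down to (5,4)
Step 6: enter (5,4), '.' pass, move down to (6,4)
Step 7: enter (6,4), '.' pass, move down to (7,4)
Step 8: at (7,4) — EXIT via bottom edge, pos 4
Path length (cell visits): 8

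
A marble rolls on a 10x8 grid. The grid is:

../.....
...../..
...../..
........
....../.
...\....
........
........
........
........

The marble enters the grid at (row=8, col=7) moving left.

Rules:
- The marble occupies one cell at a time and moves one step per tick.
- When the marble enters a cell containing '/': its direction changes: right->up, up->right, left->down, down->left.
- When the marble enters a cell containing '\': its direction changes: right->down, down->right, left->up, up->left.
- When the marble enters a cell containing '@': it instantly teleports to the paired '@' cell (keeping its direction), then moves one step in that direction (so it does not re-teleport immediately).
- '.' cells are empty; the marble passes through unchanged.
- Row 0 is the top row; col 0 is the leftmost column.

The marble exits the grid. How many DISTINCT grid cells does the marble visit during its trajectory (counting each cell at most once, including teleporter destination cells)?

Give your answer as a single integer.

Step 1: enter (8,7), '.' pass, move left to (8,6)
Step 2: enter (8,6), '.' pass, move left to (8,5)
Step 3: enter (8,5), '.' pass, move left to (8,4)
Step 4: enter (8,4), '.' pass, move left to (8,3)
Step 5: enter (8,3), '.' pass, move left to (8,2)
Step 6: enter (8,2), '.' pass, move left to (8,1)
Step 7: enter (8,1), '.' pass, move left to (8,0)
Step 8: enter (8,0), '.' pass, move left to (8,-1)
Step 9: at (8,-1) — EXIT via left edge, pos 8
Distinct cells visited: 8 (path length 8)

Answer: 8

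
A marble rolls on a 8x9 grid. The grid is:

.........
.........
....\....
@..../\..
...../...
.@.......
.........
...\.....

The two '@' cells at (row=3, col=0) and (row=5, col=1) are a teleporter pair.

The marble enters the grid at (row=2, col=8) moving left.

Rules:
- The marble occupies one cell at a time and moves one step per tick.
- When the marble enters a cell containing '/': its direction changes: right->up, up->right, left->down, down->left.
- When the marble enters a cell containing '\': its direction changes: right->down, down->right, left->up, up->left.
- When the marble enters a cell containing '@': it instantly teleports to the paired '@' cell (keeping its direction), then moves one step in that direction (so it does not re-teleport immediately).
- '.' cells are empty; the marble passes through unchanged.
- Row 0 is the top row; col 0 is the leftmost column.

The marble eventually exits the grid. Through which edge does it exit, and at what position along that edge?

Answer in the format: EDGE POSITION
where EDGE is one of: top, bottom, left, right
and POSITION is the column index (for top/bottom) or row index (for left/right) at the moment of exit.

Step 1: enter (2,8), '.' pass, move left to (2,7)
Step 2: enter (2,7), '.' pass, move left to (2,6)
Step 3: enter (2,6), '.' pass, move left to (2,5)
Step 4: enter (2,5), '.' pass, move left to (2,4)
Step 5: enter (2,4), '\' deflects left->up, move up to (1,4)
Step 6: enter (1,4), '.' pass, move up to (0,4)
Step 7: enter (0,4), '.' pass, move up to (-1,4)
Step 8: at (-1,4) — EXIT via top edge, pos 4

Answer: top 4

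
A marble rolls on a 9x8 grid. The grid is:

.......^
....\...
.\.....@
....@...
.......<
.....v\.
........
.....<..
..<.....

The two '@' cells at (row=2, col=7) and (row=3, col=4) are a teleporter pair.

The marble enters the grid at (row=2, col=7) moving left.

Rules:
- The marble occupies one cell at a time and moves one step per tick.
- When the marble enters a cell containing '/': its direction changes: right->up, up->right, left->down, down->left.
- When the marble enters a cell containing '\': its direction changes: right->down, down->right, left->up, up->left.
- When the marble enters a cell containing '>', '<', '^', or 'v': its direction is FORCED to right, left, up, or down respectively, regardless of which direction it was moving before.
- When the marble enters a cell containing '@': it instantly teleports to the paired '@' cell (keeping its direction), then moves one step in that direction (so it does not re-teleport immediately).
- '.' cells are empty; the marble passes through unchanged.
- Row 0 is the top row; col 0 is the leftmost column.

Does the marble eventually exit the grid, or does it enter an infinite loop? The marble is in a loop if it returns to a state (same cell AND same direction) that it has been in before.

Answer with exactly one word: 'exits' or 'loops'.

Step 1: enter (2,7), '@' teleport (2,7)->(3,4), also enter (3,4), move left to (3,3)
Step 2: enter (3,3), '.' pass, move left to (3,2)
Step 3: enter (3,2), '.' pass, move left to (3,1)
Step 4: enter (3,1), '.' pass, move left to (3,0)
Step 5: enter (3,0), '.' pass, move left to (3,-1)
Step 6: at (3,-1) — EXIT via left edge, pos 3

Answer: exits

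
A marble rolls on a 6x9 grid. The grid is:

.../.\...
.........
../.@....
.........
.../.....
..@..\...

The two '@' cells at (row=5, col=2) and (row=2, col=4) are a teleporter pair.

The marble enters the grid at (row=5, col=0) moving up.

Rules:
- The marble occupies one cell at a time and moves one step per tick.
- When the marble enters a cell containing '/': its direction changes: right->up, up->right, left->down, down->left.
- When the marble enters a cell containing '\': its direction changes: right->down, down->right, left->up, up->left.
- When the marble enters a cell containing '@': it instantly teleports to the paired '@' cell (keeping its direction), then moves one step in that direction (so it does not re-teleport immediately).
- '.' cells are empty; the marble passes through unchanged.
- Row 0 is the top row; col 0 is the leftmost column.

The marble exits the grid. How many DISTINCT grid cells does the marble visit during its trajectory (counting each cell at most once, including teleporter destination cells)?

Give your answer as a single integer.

Answer: 6

Derivation:
Step 1: enter (5,0), '.' pass, move up to (4,0)
Step 2: enter (4,0), '.' pass, move up to (3,0)
Step 3: enter (3,0), '.' pass, move up to (2,0)
Step 4: enter (2,0), '.' pass, move up to (1,0)
Step 5: enter (1,0), '.' pass, move up to (0,0)
Step 6: enter (0,0), '.' pass, move up to (-1,0)
Step 7: at (-1,0) — EXIT via top edge, pos 0
Distinct cells visited: 6 (path length 6)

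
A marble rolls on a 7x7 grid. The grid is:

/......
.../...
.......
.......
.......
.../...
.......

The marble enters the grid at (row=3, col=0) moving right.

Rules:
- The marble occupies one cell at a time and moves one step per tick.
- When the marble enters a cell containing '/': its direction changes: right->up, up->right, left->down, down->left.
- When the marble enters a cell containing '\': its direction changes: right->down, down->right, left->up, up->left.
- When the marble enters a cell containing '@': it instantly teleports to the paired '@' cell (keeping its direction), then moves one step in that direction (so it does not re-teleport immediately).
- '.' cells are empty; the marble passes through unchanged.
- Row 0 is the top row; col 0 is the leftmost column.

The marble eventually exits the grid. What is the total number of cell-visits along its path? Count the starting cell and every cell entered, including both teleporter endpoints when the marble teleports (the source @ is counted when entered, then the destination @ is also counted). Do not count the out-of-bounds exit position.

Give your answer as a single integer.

Answer: 7

Derivation:
Step 1: enter (3,0), '.' pass, move right to (3,1)
Step 2: enter (3,1), '.' pass, move right to (3,2)
Step 3: enter (3,2), '.' pass, move right to (3,3)
Step 4: enter (3,3), '.' pass, move right to (3,4)
Step 5: enter (3,4), '.' pass, move right to (3,5)
Step 6: enter (3,5), '.' pass, move right to (3,6)
Step 7: enter (3,6), '.' pass, move right to (3,7)
Step 8: at (3,7) — EXIT via right edge, pos 3
Path length (cell visits): 7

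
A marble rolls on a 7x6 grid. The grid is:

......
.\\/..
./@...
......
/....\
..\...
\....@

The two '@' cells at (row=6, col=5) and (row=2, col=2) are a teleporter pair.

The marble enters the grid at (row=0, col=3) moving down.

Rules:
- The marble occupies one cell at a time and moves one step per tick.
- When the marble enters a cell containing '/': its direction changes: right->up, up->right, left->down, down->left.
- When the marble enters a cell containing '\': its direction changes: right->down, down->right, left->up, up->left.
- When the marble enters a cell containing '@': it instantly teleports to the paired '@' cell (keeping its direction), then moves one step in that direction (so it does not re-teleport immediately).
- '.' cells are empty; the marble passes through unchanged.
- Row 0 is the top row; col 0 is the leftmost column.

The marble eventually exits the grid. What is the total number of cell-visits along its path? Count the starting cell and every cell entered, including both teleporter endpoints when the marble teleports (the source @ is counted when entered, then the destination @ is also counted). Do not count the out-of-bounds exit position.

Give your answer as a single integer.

Answer: 4

Derivation:
Step 1: enter (0,3), '.' pass, move down to (1,3)
Step 2: enter (1,3), '/' deflects down->left, move left to (1,2)
Step 3: enter (1,2), '\' deflects left->up, move up to (0,2)
Step 4: enter (0,2), '.' pass, move up to (-1,2)
Step 5: at (-1,2) — EXIT via top edge, pos 2
Path length (cell visits): 4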